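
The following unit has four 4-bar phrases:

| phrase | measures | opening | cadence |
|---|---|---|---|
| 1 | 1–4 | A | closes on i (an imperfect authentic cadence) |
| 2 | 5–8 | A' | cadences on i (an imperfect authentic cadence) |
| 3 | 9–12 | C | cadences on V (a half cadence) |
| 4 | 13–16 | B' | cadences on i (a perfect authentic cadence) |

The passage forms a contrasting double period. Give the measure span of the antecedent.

measures 1–8

In a double period the first pair of phrases (ending imperfect authentic cadence) is the large antecedent and the second pair (ending perfect authentic cadence) is the large consequent; the antecedent is measures 1–8.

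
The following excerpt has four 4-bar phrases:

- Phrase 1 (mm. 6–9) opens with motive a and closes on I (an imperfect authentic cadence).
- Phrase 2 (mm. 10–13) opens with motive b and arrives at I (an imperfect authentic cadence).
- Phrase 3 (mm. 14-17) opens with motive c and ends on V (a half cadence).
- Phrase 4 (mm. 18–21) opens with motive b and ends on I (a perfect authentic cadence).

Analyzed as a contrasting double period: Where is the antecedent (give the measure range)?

measures 6–13

In a double period the four phrases pair into a large antecedent (phrases 1–2, ending imperfect authentic cadence) and a large consequent (phrases 3–4, ending perfect authentic cadence). The antecedent spans bars 6–13.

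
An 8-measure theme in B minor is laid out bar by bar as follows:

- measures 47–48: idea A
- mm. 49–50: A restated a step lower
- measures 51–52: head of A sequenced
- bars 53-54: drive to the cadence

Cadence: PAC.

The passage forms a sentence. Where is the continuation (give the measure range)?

After the presentation (measures 47–50), the continuation covers the fragmentation through the cadence: bars 51-54.

measures 51–54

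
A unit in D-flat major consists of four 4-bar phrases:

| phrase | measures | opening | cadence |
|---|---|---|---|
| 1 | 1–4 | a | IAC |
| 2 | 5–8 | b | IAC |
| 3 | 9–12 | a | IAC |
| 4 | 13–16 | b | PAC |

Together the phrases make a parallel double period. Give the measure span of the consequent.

In a double period the first pair of phrases (ending imperfect authentic cadence) is the large antecedent and the second pair (ending perfect authentic cadence) is the large consequent; the consequent is measures 9–16.

measures 9–16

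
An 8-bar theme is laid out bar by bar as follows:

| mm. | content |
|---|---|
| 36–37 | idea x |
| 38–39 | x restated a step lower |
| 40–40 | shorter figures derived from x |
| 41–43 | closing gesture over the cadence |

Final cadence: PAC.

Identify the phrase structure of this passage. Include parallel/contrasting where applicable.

sentence

Basic idea (mm. 36-37) + its repetition (bars 38–39) form the presentation; fragmentation and cadence (mm. 40–43) form the continuation — the 8-bar whole is a sentence.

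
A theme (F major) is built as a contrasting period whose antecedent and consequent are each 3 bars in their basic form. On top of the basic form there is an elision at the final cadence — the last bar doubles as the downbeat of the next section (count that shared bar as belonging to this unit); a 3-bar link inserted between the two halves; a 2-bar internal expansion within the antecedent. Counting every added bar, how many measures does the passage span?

11 measures

Basic contrasting period: 3 + 3 = 6 bars.
6 (basic form) + 3 (link) + 2 (internal expansion) = 11.
The elision shares a bar with the next section but does not change this unit's count.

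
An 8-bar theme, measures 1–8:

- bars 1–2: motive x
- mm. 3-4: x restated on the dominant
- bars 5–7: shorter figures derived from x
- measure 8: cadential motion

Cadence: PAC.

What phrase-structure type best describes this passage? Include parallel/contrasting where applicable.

Basic idea (mm. 1–2) + its repetition (bars 3–4) form the presentation; fragmentation and cadence (mm. 5–8) form the continuation — the 8-bar whole is a sentence.

sentence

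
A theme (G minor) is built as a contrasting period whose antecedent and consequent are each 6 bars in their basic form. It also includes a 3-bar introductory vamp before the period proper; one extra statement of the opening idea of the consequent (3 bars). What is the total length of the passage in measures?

18 measures

Basic contrasting period: 6 + 6 = 12 bars.
12 (basic form) + 3 (introduction) + 3 (extra statement) = 18.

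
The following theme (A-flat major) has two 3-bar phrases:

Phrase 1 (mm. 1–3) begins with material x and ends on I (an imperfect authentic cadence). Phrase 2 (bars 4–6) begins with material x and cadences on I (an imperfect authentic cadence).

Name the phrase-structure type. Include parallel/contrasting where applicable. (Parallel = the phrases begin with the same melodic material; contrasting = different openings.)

Both phrases have the same opening (x) and the same cadence (imperfect authentic cadence): the second is a restatement, not a consequent, so this is a repeated phrase rather than a period.

repeated phrase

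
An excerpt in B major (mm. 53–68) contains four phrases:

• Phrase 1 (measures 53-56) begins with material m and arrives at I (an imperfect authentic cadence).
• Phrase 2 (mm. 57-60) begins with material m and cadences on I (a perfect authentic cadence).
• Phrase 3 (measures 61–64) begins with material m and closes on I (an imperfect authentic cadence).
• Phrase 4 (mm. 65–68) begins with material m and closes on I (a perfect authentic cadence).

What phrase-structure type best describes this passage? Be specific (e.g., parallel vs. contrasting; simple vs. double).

repeated period

The cadence pattern IAC–PAC–IAC–PAC is weak–strong twice, and phrases 3–4 restate phrases 1–2: a period heard twice, not a double period (which would end weakly at phrase 2).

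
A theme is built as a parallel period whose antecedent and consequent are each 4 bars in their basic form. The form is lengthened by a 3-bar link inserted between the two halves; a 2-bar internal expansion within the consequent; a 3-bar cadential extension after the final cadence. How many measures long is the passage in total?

16 measures

Basic parallel period: 4 + 4 = 8 bars.
8 (basic form) + 3 (link) + 2 (internal expansion) + 3 (cadential extension) = 16.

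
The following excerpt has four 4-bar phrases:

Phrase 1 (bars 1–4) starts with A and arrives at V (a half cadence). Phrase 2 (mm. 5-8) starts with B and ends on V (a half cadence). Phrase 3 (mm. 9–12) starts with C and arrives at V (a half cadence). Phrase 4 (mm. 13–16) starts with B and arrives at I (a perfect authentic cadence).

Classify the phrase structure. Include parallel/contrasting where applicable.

contrasting double period

Four phrases in two halves: the first half (bars 1–8) ends with a half cadence, the second (bars 9–16) with a perfect authentic cadence — a large antecedent–consequent pair, i.e. a double period.
Phrase 3 begins with different material from phrase 1, making it contrasting.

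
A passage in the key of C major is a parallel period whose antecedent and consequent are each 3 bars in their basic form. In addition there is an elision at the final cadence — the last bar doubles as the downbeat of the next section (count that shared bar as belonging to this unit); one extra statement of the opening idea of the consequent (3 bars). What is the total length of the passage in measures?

Basic parallel period: 3 + 3 = 6 bars.
6 (basic form) + 3 (extra statement) = 9.
The elision shares a bar with the next section but does not change this unit's count.

9 measures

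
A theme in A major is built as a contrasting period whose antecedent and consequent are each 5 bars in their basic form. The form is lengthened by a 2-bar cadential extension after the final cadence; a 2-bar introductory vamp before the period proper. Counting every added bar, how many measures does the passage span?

Basic contrasting period: 5 + 5 = 10 bars.
10 (basic form) + 2 (cadential extension) + 2 (introduction) = 14.

14 measures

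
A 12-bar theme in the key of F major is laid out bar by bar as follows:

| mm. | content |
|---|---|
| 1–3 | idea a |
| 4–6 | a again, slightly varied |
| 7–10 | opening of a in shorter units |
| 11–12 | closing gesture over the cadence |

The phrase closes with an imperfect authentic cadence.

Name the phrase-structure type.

sentence

Basic idea (measures 1–3) + its repetition (mm. 4–6) form the presentation; fragmentation and cadence (mm. 7–12) form the continuation — the 12-bar whole is a sentence.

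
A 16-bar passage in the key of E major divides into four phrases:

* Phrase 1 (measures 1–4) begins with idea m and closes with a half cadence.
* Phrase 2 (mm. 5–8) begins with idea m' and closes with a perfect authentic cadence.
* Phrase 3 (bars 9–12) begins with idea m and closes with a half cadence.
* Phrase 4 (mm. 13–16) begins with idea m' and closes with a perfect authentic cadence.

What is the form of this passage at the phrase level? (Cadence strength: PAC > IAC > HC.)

The cadence pattern HC–PAC–HC–PAC is weak–strong twice, and phrases 3–4 restate phrases 1–2: a period heard twice, not a double period (which would end weakly at phrase 2).

repeated period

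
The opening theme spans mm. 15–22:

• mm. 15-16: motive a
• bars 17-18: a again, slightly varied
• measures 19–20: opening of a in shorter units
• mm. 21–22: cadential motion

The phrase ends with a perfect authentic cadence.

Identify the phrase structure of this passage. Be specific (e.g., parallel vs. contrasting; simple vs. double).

sentence

Basic idea (bars 15–16) + its repetition (measures 17-18) form the presentation; fragmentation and cadence (mm. 19–22) form the continuation — the 8-bar whole is a sentence.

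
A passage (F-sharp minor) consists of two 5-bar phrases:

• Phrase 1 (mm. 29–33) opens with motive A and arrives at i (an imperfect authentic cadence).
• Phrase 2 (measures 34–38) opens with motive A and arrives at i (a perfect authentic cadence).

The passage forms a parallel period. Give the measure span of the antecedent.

measures 29–33

The antecedent is the phrase ending with the weaker cadence (imperfect authentic cadence, phrase 1) and the consequent the one ending more conclusively (perfect authentic cadence, phrase 2); the antecedent is mm. 29-33.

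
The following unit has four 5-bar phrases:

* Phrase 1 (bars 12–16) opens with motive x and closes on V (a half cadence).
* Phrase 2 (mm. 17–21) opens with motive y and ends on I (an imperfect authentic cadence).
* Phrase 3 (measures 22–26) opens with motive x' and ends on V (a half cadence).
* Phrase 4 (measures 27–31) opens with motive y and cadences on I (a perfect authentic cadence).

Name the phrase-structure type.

Four phrases in two halves: the first half (mm. 12–21) ends with an imperfect authentic cadence, the second (measures 22-31) with a perfect authentic cadence — a large antecedent–consequent pair, i.e. a double period.
Phrase 3 begins with the same material as phrase 1, making it parallel.

parallel double period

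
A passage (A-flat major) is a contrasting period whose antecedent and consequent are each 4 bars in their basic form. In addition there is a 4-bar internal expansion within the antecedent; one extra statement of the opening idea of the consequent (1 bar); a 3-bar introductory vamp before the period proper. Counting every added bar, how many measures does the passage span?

Basic contrasting period: 4 + 4 = 8 bars.
8 (basic form) + 4 (internal expansion) + 1 (extra statement) + 3 (introduction) = 16.

16 measures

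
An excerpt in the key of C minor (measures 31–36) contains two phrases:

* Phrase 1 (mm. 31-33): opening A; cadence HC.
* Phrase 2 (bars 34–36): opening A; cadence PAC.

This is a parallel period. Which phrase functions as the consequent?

phrase 2

The phrase ending with the weaker cadence (half cadence) is the antecedent; the one ending more conclusively (perfect authentic cadence) is the consequent. The consequent is phrase 2.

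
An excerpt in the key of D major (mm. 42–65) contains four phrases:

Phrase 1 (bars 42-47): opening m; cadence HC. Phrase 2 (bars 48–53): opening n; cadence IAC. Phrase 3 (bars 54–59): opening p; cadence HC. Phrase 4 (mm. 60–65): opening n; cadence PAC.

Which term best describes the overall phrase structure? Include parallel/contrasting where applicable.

contrasting double period

Four phrases in two halves: the first half (bars 42-53) ends with an imperfect authentic cadence, the second (bars 54-65) with a perfect authentic cadence — a large antecedent–consequent pair, i.e. a double period.
Phrase 3 begins with different material from phrase 1, making it contrasting.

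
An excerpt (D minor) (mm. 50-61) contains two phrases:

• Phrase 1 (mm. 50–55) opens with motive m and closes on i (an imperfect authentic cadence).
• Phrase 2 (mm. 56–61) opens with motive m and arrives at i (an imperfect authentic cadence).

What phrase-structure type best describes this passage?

Both phrases have the same opening (m) and the same cadence (imperfect authentic cadence): the second is a restatement, not a consequent, so this is a repeated phrase rather than a period.

repeated phrase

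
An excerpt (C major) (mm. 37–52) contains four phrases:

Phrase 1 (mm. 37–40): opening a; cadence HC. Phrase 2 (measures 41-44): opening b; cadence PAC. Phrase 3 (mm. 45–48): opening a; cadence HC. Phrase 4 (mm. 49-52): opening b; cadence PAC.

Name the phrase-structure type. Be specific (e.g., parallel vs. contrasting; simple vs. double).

The cadence pattern HC–PAC–HC–PAC is weak–strong twice, and phrases 3–4 restate phrases 1–2: a period heard twice, not a double period (which would end weakly at phrase 2).

repeated period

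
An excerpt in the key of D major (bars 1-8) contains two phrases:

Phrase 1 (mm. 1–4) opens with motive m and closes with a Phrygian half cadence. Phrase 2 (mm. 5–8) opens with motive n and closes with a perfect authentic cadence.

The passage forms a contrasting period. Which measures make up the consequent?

The antecedent is the phrase ending with the weaker cadence (Phrygian half cadence, phrase 1) and the consequent the one ending more conclusively (perfect authentic cadence, phrase 2); the consequent is bars 5-8.

measures 5–8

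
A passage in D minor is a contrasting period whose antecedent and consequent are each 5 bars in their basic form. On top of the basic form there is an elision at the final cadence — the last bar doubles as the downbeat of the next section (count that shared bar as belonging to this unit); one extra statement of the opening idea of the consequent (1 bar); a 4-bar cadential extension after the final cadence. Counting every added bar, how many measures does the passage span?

15 measures

Basic contrasting period: 5 + 5 = 10 bars.
10 (basic form) + 1 (extra statement) + 4 (cadential extension) = 15.
The elision shares a bar with the next section but does not change this unit's count.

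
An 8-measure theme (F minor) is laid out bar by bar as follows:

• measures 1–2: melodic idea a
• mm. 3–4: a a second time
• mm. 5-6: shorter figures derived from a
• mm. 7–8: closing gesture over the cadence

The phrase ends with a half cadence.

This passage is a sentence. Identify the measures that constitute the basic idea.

The presentation of a sentence is the basic idea (mm. 1-2) plus its repetition (mm. 3–4); the basic idea is therefore bars 1-2.

measures 1–2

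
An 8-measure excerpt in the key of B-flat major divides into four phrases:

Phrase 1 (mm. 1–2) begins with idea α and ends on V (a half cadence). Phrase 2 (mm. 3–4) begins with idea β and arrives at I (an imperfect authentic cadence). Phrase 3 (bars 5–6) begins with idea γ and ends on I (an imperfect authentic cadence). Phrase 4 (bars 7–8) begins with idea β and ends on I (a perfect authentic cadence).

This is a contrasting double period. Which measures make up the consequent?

In a double period the first pair of phrases (ending imperfect authentic cadence) is the large antecedent and the second pair (ending perfect authentic cadence) is the large consequent; the consequent is measures 5–8.

measures 5–8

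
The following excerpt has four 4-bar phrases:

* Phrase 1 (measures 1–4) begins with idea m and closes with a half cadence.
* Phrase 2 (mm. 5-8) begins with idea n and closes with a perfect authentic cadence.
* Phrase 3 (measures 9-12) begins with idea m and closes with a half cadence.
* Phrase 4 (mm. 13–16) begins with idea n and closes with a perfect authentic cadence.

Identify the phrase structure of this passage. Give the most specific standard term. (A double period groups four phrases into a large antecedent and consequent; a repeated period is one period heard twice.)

The cadence pattern HC–PAC–HC–PAC is weak–strong twice, and phrases 3–4 restate phrases 1–2: a period heard twice, not a double period (which would end weakly at phrase 2).

repeated period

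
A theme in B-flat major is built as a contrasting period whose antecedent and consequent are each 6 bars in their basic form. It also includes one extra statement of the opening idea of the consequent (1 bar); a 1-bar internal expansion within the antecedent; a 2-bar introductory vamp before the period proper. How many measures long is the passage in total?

16 measures

Basic contrasting period: 6 + 6 = 12 bars.
12 (basic form) + 1 (extra statement) + 1 (internal expansion) + 2 (introduction) = 16.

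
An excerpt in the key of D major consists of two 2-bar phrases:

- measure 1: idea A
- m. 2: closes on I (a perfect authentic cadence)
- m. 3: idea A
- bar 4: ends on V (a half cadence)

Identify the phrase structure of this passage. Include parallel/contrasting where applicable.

The second phrase closes with a half cadence, which is not stronger than the first phrase's perfect authentic cadence; without a weak→strong cadential pair there is no antecedent–consequent relationship, so this is a phrase group rather than a period.

phrase group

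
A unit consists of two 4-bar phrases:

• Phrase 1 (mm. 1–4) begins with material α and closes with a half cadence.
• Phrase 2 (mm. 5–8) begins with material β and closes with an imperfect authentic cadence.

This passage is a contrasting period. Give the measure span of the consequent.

The antecedent is the phrase ending with the weaker cadence (half cadence, phrase 1) and the consequent the one ending more conclusively (imperfect authentic cadence, phrase 2); the consequent is bars 5–8.

measures 5–8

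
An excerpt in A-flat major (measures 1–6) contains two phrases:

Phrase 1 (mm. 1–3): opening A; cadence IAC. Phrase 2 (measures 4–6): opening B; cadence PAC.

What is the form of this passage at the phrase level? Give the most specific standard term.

contrasting period

Phrase 1 ends with an imperfect authentic cadence (weaker) and phrase 2 with a perfect authentic cadence (stronger): antecedent + consequent = a period.
The two phrases open with different material (A / B), so the period is contrasting.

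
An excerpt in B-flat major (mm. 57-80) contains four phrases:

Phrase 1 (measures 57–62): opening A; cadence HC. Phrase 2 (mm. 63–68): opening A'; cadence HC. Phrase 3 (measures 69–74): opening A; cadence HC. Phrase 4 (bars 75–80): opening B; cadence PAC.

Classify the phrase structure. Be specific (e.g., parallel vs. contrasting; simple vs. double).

Four phrases in two halves: the first half (bars 57–68) ends with a half cadence, the second (mm. 69–80) with a perfect authentic cadence — a large antecedent–consequent pair, i.e. a double period.
Phrase 3 begins with the same material as phrase 1, making it parallel.

parallel double period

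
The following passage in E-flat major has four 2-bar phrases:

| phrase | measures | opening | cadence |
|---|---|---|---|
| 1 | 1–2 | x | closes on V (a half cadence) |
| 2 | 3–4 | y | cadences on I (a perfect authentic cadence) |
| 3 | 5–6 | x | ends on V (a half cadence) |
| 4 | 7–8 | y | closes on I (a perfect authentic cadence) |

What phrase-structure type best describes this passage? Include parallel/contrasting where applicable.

The cadence pattern HC–PAC–HC–PAC is weak–strong twice, and phrases 3–4 restate phrases 1–2: a period heard twice, not a double period (which would end weakly at phrase 2).

repeated period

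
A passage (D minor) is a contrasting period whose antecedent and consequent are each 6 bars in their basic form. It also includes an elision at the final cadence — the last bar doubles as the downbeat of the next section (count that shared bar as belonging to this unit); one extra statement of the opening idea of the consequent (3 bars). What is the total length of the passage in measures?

15 measures

Basic contrasting period: 6 + 6 = 12 bars.
12 (basic form) + 3 (extra statement) = 15.
The elision shares a bar with the next section but does not change this unit's count.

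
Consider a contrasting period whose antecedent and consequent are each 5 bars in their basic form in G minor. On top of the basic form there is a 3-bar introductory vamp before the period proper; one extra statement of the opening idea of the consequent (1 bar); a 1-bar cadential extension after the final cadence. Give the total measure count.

15 measures

Basic contrasting period: 5 + 5 = 10 bars.
10 (basic form) + 3 (introduction) + 1 (extra statement) + 1 (cadential extension) = 15.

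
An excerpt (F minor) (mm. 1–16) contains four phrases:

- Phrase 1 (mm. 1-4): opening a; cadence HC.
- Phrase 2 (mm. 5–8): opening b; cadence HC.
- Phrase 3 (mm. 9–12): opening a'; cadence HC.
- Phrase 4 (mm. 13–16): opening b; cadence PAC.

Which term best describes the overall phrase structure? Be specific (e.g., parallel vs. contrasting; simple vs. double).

parallel double period

Four phrases in two halves: the first half (mm. 1–8) ends with a half cadence, the second (mm. 9-16) with a perfect authentic cadence — a large antecedent–consequent pair, i.e. a double period.
Phrase 3 begins with the same material as phrase 1, making it parallel.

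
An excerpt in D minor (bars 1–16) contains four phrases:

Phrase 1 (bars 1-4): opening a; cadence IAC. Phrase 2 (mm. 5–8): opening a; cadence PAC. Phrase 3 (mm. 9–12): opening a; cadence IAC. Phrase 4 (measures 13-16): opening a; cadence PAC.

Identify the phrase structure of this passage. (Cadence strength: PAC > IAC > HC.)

repeated period

The cadence pattern IAC–PAC–IAC–PAC is weak–strong twice, and phrases 3–4 restate phrases 1–2: a period heard twice, not a double period (which would end weakly at phrase 2).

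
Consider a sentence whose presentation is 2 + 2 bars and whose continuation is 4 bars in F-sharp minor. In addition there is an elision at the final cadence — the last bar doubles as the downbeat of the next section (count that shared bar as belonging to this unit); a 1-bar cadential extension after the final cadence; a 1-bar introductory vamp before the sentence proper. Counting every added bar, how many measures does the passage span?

10 measures

Basic sentence: 2 + 2 + 4 = 8 bars.
8 (basic form) + 1 (cadential extension) + 1 (introduction) = 10.
The elision shares a bar with the next section but does not change this unit's count.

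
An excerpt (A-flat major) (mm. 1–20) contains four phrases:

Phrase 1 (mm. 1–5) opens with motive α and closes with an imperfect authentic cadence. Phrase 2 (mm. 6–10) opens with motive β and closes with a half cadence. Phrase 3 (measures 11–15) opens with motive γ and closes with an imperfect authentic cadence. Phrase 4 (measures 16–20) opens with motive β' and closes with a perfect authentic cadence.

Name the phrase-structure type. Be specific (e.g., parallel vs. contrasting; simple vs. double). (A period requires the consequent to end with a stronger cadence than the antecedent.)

contrasting double period

Four phrases in two halves: the first half (measures 1-10) ends with a half cadence, the second (bars 11–20) with a perfect authentic cadence — a large antecedent–consequent pair, i.e. a double period.
Phrase 3 begins with different material from phrase 1, making it contrasting.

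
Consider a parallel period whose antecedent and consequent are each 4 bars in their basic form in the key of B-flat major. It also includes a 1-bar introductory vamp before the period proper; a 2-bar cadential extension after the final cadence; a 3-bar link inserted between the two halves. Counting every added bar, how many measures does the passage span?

Basic parallel period: 4 + 4 = 8 bars.
8 (basic form) + 1 (introduction) + 2 (cadential extension) + 3 (link) = 14.

14 measures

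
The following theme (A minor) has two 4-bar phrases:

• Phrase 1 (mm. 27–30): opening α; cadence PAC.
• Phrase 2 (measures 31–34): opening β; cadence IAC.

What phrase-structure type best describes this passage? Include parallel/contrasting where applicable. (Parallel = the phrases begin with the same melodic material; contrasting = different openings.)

phrase group

The second phrase closes with an imperfect authentic cadence, which is not stronger than the first phrase's perfect authentic cadence; without a weak→strong cadential pair there is no antecedent–consequent relationship, so this is a phrase group rather than a period.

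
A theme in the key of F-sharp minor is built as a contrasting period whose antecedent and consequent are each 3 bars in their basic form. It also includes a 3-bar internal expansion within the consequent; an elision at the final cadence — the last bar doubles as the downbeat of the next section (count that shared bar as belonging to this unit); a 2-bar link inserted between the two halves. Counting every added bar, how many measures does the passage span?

Basic contrasting period: 3 + 3 = 6 bars.
6 (basic form) + 3 (internal expansion) + 2 (link) = 11.
The elision shares a bar with the next section but does not change this unit's count.

11 measures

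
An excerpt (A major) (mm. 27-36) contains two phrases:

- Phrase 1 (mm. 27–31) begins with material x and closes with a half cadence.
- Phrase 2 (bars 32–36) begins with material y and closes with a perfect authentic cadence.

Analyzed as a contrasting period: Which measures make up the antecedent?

The antecedent is the phrase ending with the weaker cadence (half cadence, phrase 1) and the consequent the one ending more conclusively (perfect authentic cadence, phrase 2); the antecedent is bars 27-31.

measures 27–31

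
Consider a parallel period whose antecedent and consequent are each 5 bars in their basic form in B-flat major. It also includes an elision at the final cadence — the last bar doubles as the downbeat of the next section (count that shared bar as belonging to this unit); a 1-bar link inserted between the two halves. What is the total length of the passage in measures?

11 measures

Basic parallel period: 5 + 5 = 10 bars.
10 (basic form) + 1 (link) = 11.
The elision shares a bar with the next section but does not change this unit's count.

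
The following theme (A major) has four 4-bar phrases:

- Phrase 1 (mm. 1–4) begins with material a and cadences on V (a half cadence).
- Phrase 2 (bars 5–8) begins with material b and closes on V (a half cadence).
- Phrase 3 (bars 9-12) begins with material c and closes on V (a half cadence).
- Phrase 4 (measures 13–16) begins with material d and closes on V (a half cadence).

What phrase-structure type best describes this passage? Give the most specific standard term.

phrase group

Phrase 4 ends with a half cadence, no stronger than phrase 2's half cadence, so the four phrases do not form a double period; nor do phrases 3–4 duplicate 1–2, so it is not a repeated period. With no phrase reaching a conclusive cadence, the passage is a phrase group.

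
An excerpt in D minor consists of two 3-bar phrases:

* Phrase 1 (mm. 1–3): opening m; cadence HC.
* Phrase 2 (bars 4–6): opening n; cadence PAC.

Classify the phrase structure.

contrasting period

Phrase 1 ends with a half cadence (weaker) and phrase 2 with a perfect authentic cadence (stronger): antecedent + consequent = a period.
The two phrases open with different material (m / n), so the period is contrasting.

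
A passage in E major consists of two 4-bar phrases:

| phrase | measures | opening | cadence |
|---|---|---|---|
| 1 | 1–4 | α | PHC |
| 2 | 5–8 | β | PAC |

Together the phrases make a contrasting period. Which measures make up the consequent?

measures 5–8

The phrase ending with the weaker cadence (Phrygian half cadence) is the antecedent; the one ending more conclusively (perfect authentic cadence) is the consequent. The consequent is measures 5–8.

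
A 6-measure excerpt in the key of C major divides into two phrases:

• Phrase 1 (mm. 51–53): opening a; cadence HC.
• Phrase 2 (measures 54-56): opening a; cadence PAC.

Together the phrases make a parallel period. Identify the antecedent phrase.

phrase 1

The phrase ending with the weaker cadence (half cadence) is the antecedent; the one ending more conclusively (perfect authentic cadence) is the consequent. The antecedent is phrase 1.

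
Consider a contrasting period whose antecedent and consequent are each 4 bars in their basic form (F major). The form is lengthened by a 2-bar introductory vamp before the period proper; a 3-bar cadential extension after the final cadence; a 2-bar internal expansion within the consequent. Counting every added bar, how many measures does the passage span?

Basic contrasting period: 4 + 4 = 8 bars.
8 (basic form) + 2 (introduction) + 3 (cadential extension) + 2 (internal expansion) = 15.

15 measures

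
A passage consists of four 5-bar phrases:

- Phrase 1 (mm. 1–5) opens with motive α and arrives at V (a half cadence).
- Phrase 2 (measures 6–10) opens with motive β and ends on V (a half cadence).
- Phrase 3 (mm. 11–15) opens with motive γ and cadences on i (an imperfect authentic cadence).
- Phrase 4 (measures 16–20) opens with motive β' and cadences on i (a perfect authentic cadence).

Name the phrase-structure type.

Four phrases in two halves: the first half (measures 1–10) ends with a half cadence, the second (measures 11–20) with a perfect authentic cadence — a large antecedent–consequent pair, i.e. a double period.
Phrase 3 begins with different material from phrase 1, making it contrasting.

contrasting double period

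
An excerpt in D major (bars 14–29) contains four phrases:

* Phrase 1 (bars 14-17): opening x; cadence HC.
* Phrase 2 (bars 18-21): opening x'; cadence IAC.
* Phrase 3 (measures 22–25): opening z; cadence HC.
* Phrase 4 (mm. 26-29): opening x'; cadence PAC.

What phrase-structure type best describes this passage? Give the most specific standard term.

contrasting double period

Four phrases in two halves: the first half (measures 14–21) ends with an imperfect authentic cadence, the second (bars 22–29) with a perfect authentic cadence — a large antecedent–consequent pair, i.e. a double period.
Phrase 3 begins with different material from phrase 1, making it contrasting.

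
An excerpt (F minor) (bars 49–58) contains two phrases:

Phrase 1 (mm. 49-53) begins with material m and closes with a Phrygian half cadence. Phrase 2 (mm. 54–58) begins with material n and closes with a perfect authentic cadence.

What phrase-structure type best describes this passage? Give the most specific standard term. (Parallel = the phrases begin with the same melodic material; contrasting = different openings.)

contrasting period

Phrase 1 ends with a Phrygian half cadence (weaker) and phrase 2 with a perfect authentic cadence (stronger): antecedent + consequent = a period.
The two phrases open with different material (m / n), so the period is contrasting.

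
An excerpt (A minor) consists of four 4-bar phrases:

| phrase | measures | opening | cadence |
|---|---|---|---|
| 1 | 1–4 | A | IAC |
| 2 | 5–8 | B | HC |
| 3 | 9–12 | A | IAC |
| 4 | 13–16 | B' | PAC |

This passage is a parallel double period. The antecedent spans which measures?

measures 1–8

In a double period the four phrases pair into a large antecedent (phrases 1–2, ending half cadence) and a large consequent (phrases 3–4, ending perfect authentic cadence). The antecedent spans mm. 1–8.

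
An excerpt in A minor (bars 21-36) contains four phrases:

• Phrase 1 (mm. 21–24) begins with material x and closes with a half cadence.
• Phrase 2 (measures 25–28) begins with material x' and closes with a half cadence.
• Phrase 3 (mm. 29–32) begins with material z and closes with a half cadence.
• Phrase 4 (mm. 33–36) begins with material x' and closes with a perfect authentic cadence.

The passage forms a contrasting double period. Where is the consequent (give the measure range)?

measures 29–36

In a double period the four phrases pair into a large antecedent (phrases 1–2, ending half cadence) and a large consequent (phrases 3–4, ending perfect authentic cadence). The consequent spans measures 29–36.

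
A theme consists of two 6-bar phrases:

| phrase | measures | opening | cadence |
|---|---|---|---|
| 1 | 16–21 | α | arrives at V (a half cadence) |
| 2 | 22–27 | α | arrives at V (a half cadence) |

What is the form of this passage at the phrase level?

Both phrases have the same opening (α) and the same cadence (half cadence): the second is a restatement, not a consequent, so this is a repeated phrase rather than a period.

repeated phrase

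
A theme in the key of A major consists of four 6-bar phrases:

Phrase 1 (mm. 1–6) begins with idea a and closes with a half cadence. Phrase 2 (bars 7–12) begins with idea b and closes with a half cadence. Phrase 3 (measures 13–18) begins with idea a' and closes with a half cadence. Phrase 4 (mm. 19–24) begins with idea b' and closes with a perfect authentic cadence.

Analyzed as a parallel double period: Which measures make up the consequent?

measures 13–24

In a double period the four phrases pair into a large antecedent (phrases 1–2, ending half cadence) and a large consequent (phrases 3–4, ending perfect authentic cadence). The consequent spans mm. 13–24.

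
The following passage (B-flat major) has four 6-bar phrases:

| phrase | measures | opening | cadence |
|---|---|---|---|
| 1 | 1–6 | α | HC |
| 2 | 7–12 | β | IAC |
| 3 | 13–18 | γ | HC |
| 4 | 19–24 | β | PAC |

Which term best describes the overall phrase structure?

contrasting double period

Four phrases in two halves: the first half (measures 1–12) ends with an imperfect authentic cadence, the second (mm. 13-24) with a perfect authentic cadence — a large antecedent–consequent pair, i.e. a double period.
Phrase 3 begins with different material from phrase 1, making it contrasting.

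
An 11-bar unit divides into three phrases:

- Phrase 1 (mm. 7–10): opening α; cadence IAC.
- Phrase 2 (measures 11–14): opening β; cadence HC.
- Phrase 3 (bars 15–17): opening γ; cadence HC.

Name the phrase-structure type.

The final phrase closes with a half cadence, which is not stronger than the preceding half cadence; the 3 phrases lack an overall antecedent–consequent design and so form a phrase group.

phrase group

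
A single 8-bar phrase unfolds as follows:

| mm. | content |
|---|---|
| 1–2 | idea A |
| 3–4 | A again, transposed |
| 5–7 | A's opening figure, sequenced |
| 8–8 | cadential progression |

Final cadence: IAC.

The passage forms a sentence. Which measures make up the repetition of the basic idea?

measures 3–4

The presentation of a sentence is the basic idea (measures 1–2) plus its repetition (bars 3–4); the repetition of the basic idea is therefore bars 3–4.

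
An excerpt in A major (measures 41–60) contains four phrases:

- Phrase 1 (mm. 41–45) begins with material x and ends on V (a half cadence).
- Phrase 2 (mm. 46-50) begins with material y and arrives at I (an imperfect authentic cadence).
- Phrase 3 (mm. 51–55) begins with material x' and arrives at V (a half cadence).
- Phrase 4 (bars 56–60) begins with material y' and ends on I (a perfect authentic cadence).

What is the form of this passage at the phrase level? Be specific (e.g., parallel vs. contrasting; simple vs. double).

Four phrases in two halves: the first half (measures 41–50) ends with an imperfect authentic cadence, the second (measures 51-60) with a perfect authentic cadence — a large antecedent–consequent pair, i.e. a double period.
Phrase 3 begins with the same material as phrase 1, making it parallel.

parallel double period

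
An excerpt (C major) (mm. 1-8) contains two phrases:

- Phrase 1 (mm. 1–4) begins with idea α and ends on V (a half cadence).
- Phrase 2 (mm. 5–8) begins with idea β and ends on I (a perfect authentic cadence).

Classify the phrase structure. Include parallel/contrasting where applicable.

contrasting period

Phrase 1 ends with a half cadence (weaker) and phrase 2 with a perfect authentic cadence (stronger): antecedent + consequent = a period.
The two phrases open with different material (α / β), so the period is contrasting.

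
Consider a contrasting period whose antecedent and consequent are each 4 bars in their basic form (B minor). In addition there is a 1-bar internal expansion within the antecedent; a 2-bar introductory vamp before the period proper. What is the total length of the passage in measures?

11 measures

Basic contrasting period: 4 + 4 = 8 bars.
8 (basic form) + 1 (internal expansion) + 2 (introduction) = 11.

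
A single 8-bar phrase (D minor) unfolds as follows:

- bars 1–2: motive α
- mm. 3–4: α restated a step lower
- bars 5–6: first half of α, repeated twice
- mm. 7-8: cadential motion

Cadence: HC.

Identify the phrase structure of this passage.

sentence

Basic idea (mm. 1-2) + its repetition (mm. 3–4) form the presentation; fragmentation and cadence (bars 5–8) form the continuation — the 8-bar whole is a sentence.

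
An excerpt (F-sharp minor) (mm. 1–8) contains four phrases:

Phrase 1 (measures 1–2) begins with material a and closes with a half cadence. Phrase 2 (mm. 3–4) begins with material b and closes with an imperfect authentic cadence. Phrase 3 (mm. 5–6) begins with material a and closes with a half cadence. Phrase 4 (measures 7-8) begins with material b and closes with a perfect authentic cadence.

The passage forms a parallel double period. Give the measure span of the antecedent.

In a double period the first pair of phrases (ending imperfect authentic cadence) is the large antecedent and the second pair (ending perfect authentic cadence) is the large consequent; the antecedent is measures 1–4.

measures 1–4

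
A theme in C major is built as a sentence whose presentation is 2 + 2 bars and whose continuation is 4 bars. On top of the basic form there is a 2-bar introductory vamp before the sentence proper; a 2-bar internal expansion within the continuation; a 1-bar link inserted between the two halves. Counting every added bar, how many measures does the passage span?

13 measures

Basic sentence: 2 + 2 + 4 = 8 bars.
8 (basic form) + 2 (introduction) + 2 (internal expansion) + 1 (link) = 13.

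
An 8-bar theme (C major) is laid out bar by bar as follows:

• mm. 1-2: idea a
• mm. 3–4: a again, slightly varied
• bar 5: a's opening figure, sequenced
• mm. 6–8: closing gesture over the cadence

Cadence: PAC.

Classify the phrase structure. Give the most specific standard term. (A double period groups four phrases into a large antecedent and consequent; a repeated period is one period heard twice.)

sentence

Basic idea (mm. 1-2) + its repetition (measures 3–4) form the presentation; fragmentation and cadence (mm. 5–8) form the continuation — the 8-bar whole is a sentence.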